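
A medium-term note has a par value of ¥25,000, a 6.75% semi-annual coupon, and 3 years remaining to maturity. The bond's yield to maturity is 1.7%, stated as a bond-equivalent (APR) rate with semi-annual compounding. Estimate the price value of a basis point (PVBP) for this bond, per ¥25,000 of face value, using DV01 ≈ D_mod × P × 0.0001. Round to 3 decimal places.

Periodic yield y = 0.0085.
  t   CF        PV=CF/(1+0.0085)^t    t·PV
  1       843.75       836.6386       836.6386
  2       843.75       829.5871     1,659.1742
  3       843.75       822.5950     2,467.7851
  4       843.75       815.6619     3,262.6476
  5       843.75       808.7872     4,043.9360
  6    25,843.75    24,564.0581   147,384.3486
  Σ                 28,677.3279   159,654.5300
P = 28,677.3279; D_Mac = 5.56727 half-year periods = 2.78364 yrs; D_mod = 2.76018 yrs.
DV01 ≈ 2.76018 × 28,677.3279 × 0.0001 = 7.915445.

¥7.915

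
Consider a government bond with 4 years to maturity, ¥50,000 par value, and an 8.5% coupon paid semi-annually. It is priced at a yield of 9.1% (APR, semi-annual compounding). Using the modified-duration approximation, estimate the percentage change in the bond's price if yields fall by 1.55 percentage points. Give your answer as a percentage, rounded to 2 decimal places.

Periodic yield y = 0.0455. Modified duration first:
  t   CF        PV=CF/(1+0.0455)^t    t·PV
  1     2,125.00     2,032.5203     2,032.5203
  2     2,125.00     1,944.0654     3,888.1307
  3     2,125.00     1,859.4599     5,578.3798
  4     2,125.00     1,778.5365     7,114.1461
  5     2,125.00     1,701.1349     8,505.6744
  6     2,125.00     1,627.1017     9,762.6105
  7     2,125.00     1,556.2905    10,894.0337
  8    52,125.00    36,513.5258   292,108.2062
  Σ                 49,012.6350   339,883.7016
P = 49,012.6350; D_Mac = 6.93461 half-year periods = 3.46731 yrs; D_mod = 3.46731/(1+0.0455) = 3.31641 yrs.
ΔP/P ≈ -D_mod · Δy = -3.31641 × (-0.0155) = +0.051404 = +5.1404%.

+5.14%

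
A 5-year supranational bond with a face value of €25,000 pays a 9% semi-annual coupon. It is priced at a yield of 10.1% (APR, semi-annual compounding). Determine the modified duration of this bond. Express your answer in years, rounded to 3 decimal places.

Periodic yield y = 0.0505. First find Macaulay duration:
  t   CF        PV=CF/(1+0.0505)^t    t·PV
  1     1,125.00     1,070.9186     1,070.9186
  2     1,125.00     1,019.4370     2,038.8741
  3     1,125.00       970.4303     2,911.2909
  4     1,125.00       923.7794     3,695.1178
  5     1,125.00       879.3712     4,396.8560
  6     1,125.00       837.0978     5,022.5866
  7     1,125.00       796.8565     5,577.9956
  8     1,125.00       758.5497     6,068.3980
  9     1,125.00       722.0845     6,498.7603
  10   26,125.00    15,962.3097   159,623.0966
  Σ                 23,940.8348   196,903.8945
P = 23,940.8348; Macaulay duration = 196,903.8945 / 23,940.8348 = 8.22460 half-year periods = 4.11230 years.
Modified duration = D_Mac / (1 + y) = 4.11230 / 1.0505 = 3.91461 years.

3.915 years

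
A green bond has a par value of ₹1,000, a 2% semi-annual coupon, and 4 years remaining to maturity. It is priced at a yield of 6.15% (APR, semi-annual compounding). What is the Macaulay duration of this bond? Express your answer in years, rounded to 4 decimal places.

Periodic yield y = 0.03075. Discount each cash flow and weight by its period:
  t   CF        PV=CF/(1+0.03075)^t    t·PV
  1        10.00         9.7017         9.7017
  2        10.00         9.4122        18.8245
  3        10.00         9.1315        27.3944
  4        10.00         8.8590        35.4362
  5        10.00         8.5948        42.9738
  6        10.00         8.3383        50.0301
  7        10.00         8.0896        56.6271
  8     1,010.00       792.6740     6,341.3922
  Σ                    854.8011     6,582.3798
Price P = Σ PV = 854.8011.
Macaulay duration = Σ(t·PV) / P = 6,582.3798 / 854.8011 = 7.70048 half-year periods.
In years: 7.70048 / 2 = 3.85024 years.

3.8502 years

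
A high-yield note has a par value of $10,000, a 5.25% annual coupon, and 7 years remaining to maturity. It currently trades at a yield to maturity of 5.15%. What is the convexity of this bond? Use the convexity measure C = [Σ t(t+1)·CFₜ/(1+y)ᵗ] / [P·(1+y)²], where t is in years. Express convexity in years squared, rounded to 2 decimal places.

With y = 0.0515:
  t   CF        PV=CF/(1+0.0515)^t    t·PV        t(t+1)·PV
  1       525.00       499.2867       499.2867         998.5735
  2       525.00       474.8328       949.6657       2,848.9971
  3       525.00       451.5766     1,354.7299       5,418.9197
  4       525.00       429.4595     1,717.8379       8,589.1896
  5       525.00       408.4256     2,042.1278      12,252.7669
  6       525.00       388.4218     2,330.5310      16,313.7173
  7    10,525.00     7,405.5474    51,838.8317     414,710.6537
  Σ                 10,057.5505    60,733.0109     461,132.8179
P = 10,057.5505.
Convexity = Σ t(t+1)·PV / [P·(1+y)²] = 461,132.8179 / (10,057.5505 × 1.105652) = 41.46821.

41.47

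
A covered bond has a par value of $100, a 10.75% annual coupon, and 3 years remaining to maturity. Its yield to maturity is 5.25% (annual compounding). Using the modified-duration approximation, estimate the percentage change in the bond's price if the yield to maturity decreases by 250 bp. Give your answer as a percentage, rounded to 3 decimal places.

Periodic yield y = 0.0525. Modified duration first:
  t   CF        PV=CF/(1+0.0525)^t    t·PV
  1        10.75        10.2138        10.2138
  2        10.75         9.7043        19.4086
  3       110.75        94.9899       284.9697
  Σ                    114.9080       314.5921
P = 114.9080; D_Mac = 2.73777 yrs; D_mod = 2.73777/(1+0.0525) = 2.60121 yrs.
ΔP/P ≈ -D_mod · Δy = -2.60121 × (-0.025) = +0.065030 = +6.5030%.

+6.503%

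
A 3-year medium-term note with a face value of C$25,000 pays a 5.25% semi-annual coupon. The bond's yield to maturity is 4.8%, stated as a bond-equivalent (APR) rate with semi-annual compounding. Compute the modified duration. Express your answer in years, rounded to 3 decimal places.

Periodic yield y = 0.024. First find Macaulay duration:
  t   CF        PV=CF/(1+0.024)^t    t·PV
  1       656.25       640.8691       640.8691
  2       656.25       625.8488     1,251.6975
  3       656.25       611.1804     1,833.5413
  4       656.25       596.8559     2,387.4236
  5       656.25       582.8671     2,914.3354
  6    25,656.25    22,253.2496   133,519.4975
  Σ                 25,310.8709   142,547.3646
P = 25,310.8709; Macaulay duration = 142,547.3646 / 25,310.8709 = 5.63186 half-year periods = 2.81593 years.
Modified duration = D_Mac / (1 + y) = 2.81593 / 1.024 = 2.74993 years.

2.750 years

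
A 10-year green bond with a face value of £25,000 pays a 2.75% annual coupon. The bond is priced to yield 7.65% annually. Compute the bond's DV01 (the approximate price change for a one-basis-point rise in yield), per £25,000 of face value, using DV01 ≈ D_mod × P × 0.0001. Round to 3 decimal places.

Periodic yield y = 0.0765.
  t   CF        PV=CF/(1+0.0765)^t    t·PV
  1       687.50       638.6438       638.6438
  2       687.50       593.2594     1,186.5188
  3       687.50       551.1002     1,653.3007
  4       687.50       511.9371     2,047.7482
  5       687.50       475.5569     2,377.7847
  6       687.50       441.7621     2,650.5729
  7       687.50       410.3689     2,872.5825
  8       687.50       381.2066     3,049.6529
  9       687.50       354.1167     3,187.0502
  10   25,687.50    12,290.8381   122,908.3809
  Σ                 16,648.7899   142,572.2356
P = 16,648.7899; D_Mac = 8.56352 yrs; D_mod = 7.95496 yrs.
DV01 ≈ 7.95496 × 16,648.7899 × 0.0001 = 13.244053.

£13.244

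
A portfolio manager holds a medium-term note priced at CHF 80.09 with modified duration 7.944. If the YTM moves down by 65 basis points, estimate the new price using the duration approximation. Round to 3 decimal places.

CHF 84.226

Duration approximation: ΔP/P ≈ -D_mod · Δy = -7.944 × (-0.0065) = +0.051636.
New price ≈ 80.09 × (1 + 0.051636) = 84.22552724.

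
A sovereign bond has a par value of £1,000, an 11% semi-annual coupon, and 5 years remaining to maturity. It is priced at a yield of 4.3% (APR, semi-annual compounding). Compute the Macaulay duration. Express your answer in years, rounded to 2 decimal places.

4.12 years

Periodic yield y = 0.0215. Discount each cash flow and weight by its period:
  t   CF        PV=CF/(1+0.0215)^t    t·PV
  1        55.00        53.8424        53.8424
  2        55.00        52.7091       105.4183
  3        55.00        51.5997       154.7992
  4        55.00        50.5137       202.0548
  5        55.00        49.4505       247.2526
  6        55.00        48.4097       290.4582
  7        55.00        47.3908       331.7356
  8        55.00        46.3933       371.1468
  9        55.00        45.4169       408.7520
  10    1,055.00       852.8423     8,528.4233
  Σ                  1,298.5686    10,693.8833
Price P = Σ PV = 1,298.5686.
Macaulay duration = Σ(t·PV) / P = 10,693.8833 / 1,298.5686 = 8.23513 half-year periods.
In years: 8.23513 / 2 = 4.11757 years.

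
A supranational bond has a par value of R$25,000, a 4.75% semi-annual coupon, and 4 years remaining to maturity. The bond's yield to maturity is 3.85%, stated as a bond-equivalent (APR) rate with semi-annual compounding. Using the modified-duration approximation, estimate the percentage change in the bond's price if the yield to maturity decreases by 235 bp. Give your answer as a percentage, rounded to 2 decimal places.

Periodic yield y = 0.01925. Modified duration first:
  t   CF        PV=CF/(1+0.01925)^t    t·PV
  1       593.75       582.5362       582.5362
  2       593.75       571.5341     1,143.0683
  3       593.75       560.7399     1,682.2197
  4       593.75       550.1495     2,200.5981
  5       593.75       539.7592     2,698.7958
  6       593.75       529.5650     3,177.3902
  7       593.75       519.5634     3,636.9441
  8    25,593.75    21,972.9396   175,783.5170
  Σ                 25,826.7870   190,905.0694
P = 25,826.7870; D_Mac = 7.39175 half-year periods = 3.69587 yrs; D_mod = 3.69587/(1+0.01925) = 3.62607 yrs.
ΔP/P ≈ -D_mod · Δy = -3.62607 × (-0.0235) = +0.085213 = +8.5213%.

+8.52%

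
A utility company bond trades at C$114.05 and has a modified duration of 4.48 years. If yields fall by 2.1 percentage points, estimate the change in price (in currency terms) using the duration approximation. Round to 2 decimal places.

+C$10.73

Duration approximation: ΔP/P ≈ -D_mod · Δy = -4.48 × (-0.021) = +0.094080.
ΔP ≈ 114.05 × (+0.094080) = +10.729824.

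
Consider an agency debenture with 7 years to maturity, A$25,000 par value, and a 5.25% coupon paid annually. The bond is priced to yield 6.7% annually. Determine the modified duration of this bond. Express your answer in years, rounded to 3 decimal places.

Periodic yield y = 0.067. First find Macaulay duration:
  t   CF        PV=CF/(1+0.067)^t    t·PV
  1     1,312.50     1,230.0843     1,230.0843
  2     1,312.50     1,152.8438     2,305.6876
  3     1,312.50     1,080.4534     3,241.3603
  4     1,312.50     1,012.6087     4,050.4346
  5     1,312.50       949.0240     4,745.1202
  6     1,312.50       889.4321     5,336.5926
  7    26,312.50    16,711.3362   116,979.3536
  Σ                 23,025.7826   137,888.6333
P = 23,025.7826; Macaulay duration = 137,888.6333 / 23,025.7826 = 5.98845 years.
Modified duration = D_Mac / (1 + y) = 5.98845 / 1.067 = 5.61241 years.

5.612 years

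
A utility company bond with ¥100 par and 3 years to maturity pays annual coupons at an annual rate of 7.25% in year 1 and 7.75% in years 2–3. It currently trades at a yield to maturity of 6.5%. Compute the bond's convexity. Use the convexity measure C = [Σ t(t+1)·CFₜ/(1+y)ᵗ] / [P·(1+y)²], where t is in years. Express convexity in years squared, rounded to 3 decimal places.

With y = 0.065:
  t   CF        PV=CF/(1+0.065)^t    t·PV        t(t+1)·PV
  1         7.25         6.8075         6.8075          13.6150
  2         7.75         6.8329        13.6657          40.9972
  3       107.75        89.2007       267.6022       1,070.4089
  Σ                    102.8411       288.0754       1,125.0211
P = 102.8411.
Convexity = Σ t(t+1)·PV / [P·(1+y)²] = 1,125.0211 / (102.8411 × 1.134225) = 9.64483.

9.645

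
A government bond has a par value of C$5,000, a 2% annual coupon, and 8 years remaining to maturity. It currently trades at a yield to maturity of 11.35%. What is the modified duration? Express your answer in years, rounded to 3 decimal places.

6.479 years

Periodic yield y = 0.1135. First find Macaulay duration:
  t   CF        PV=CF/(1+0.1135)^t    t·PV
  1       100.00        89.8069        89.8069
  2       100.00        80.6528       161.3056
  3       100.00        72.4318       217.2954
  4       100.00        65.0488       260.1951
  5       100.00        58.4183       292.0915
  6       100.00        52.4637       314.7820
  7       100.00        47.1160       329.8120
  8     5,100.00     2,157.9849    17,263.8793
  Σ                  2,623.9232    18,929.1680
P = 2,623.9232; Macaulay duration = 18,929.1680 / 2,623.9232 = 7.21407 years.
Modified duration = D_Mac / (1 + y) = 7.21407 / 1.1135 = 6.47873 years.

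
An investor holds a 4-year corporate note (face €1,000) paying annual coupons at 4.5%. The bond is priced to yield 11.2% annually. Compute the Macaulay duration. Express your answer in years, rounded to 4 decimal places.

Periodic yield y = 0.112. Discount each cash flow and weight by its year:
  t   CF        PV=CF/(1+0.112)^t    t·PV
  1        45.00        40.4676        40.4676
  2        45.00        36.3917        72.7835
  3        45.00        32.7264        98.1792
  4     1,045.00       683.4349     2,733.7395
  Σ                    793.0207     2,945.1698
Price P = Σ PV = 793.0207.
Macaulay duration = Σ(t·PV) / P = 2,945.1698 / 793.0207 = 3.71386 years.

3.7139 years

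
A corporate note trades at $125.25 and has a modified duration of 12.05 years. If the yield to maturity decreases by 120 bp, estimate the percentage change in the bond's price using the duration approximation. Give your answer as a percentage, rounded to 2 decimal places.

Duration approximation: ΔP/P ≈ -D_mod · Δy = -12.05 × (-0.012) = +0.144600.
As a percentage: +14.4600%.

+14.46%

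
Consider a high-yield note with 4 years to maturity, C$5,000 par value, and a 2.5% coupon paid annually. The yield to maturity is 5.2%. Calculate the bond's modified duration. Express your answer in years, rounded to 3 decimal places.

Periodic yield y = 0.052. First find Macaulay duration:
  t   CF        PV=CF/(1+0.052)^t    t·PV
  1       125.00       118.8213       118.8213
  2       125.00       112.9480       225.8960
  3       125.00       107.3650       322.0950
  4     5,125.00     4,184.3780    16,737.5120
  Σ                  4,523.5123    17,404.3244
P = 4,523.5123; Macaulay duration = 17,404.3244 / 4,523.5123 = 3.84752 years.
Modified duration = D_Mac / (1 + y) = 3.84752 / 1.052 = 3.65734 years.

3.657 years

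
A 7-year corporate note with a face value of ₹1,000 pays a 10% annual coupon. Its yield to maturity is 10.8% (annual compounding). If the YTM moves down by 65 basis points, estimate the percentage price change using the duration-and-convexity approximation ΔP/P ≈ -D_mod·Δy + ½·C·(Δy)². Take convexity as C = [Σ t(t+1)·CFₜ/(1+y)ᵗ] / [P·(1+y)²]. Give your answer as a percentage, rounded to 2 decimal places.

With y = 0.108:
  t   CF        PV=CF/(1+0.108)^t    t·PV        t(t+1)·PV
  1       100.00        90.2527        90.2527         180.5054
  2       100.00        81.4555       162.9110         488.7331
  3       100.00        73.5158       220.5474         882.1897
  4       100.00        66.3500       265.4000       1,327.0001
  5       100.00        59.8827       299.4134       1,796.4803
  6       100.00        54.0457       324.2744       2,269.9209
  7     1,100.00       536.5551     3,755.8860      30,047.0880
  Σ                    962.0576     5,118.6850      36,991.9175
P = 962.0576; D_Mac = 5.32056 yrs; D_mod = 4.80195 yrs; C = 31.32032.
Duration effect: -4.80195 × (-0.0065) = +0.031213
Convexity effect: 0.5 × 31.32032 × (-0.0065)² = +0.0006616
ΔP/P ≈ +0.031213 + 0.0006616 = +0.031874 = +3.1874%.

+3.19%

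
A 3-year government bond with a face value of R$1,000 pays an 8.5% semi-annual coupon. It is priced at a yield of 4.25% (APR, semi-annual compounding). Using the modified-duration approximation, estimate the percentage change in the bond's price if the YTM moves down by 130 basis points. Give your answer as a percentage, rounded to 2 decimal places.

+3.47%

Periodic yield y = 0.02125. Modified duration first:
  t   CF        PV=CF/(1+0.02125)^t    t·PV
  1        42.50        41.6157        41.6157
  2        42.50        40.7497        81.4995
  3        42.50        39.9018       119.7055
  4        42.50        39.0716       156.2862
  5        42.50        38.2586       191.2928
  6     1,042.50       918.9326     5,513.5954
  Σ                  1,118.5299     6,103.9950
P = 1,118.5299; D_Mac = 5.45716 half-year periods = 2.72858 yrs; D_mod = 2.72858/(1+0.02125) = 2.67180 yrs.
ΔP/P ≈ -D_mod · Δy = -2.67180 × (-0.013) = +0.034733 = +3.4733%.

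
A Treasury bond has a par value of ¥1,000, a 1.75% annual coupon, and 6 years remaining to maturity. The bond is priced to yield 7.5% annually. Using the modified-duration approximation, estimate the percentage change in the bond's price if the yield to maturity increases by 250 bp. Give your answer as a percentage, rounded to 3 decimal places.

Periodic yield y = 0.075. Modified duration first:
  t   CF        PV=CF/(1+0.075)^t    t·PV
  1        17.50        16.2791        16.2791
  2        17.50        15.1433        30.2866
  3        17.50        14.0868        42.2604
  4        17.50        13.1040        52.4160
  5        17.50        12.1898        60.9489
  6     1,017.50       659.3008     3,955.8051
  Σ                    730.1038     4,157.9961
P = 730.1038; D_Mac = 5.69508 yrs; D_mod = 5.69508/(1+0.075) = 5.29774 yrs.
ΔP/P ≈ -D_mod · Δy = -5.29774 × (+0.025) = -0.132444 = -13.2444%.

-13.244%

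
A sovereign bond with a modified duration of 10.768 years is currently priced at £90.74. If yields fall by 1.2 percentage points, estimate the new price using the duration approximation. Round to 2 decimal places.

Duration approximation: ΔP/P ≈ -D_mod · Δy = -10.768 × (-0.012) = +0.129216.
New price ≈ 90.74 × (1 + 0.129216) = 102.46505984.

£102.47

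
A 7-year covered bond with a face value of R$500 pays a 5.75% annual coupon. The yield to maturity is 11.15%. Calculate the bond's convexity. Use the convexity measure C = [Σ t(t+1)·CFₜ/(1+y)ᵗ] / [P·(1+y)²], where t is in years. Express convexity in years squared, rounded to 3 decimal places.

With y = 0.1115:
  t   CF        PV=CF/(1+0.1115)^t    t·PV        t(t+1)·PV
  1        28.75        25.8659        25.8659          51.7319
  2        28.75        23.2712        46.5424         139.6272
  3        28.75        20.9368        62.8103         251.2411
  4        28.75        18.8365        75.3460         376.7298
  5        28.75        16.9469        84.7345         508.4073
  6        28.75        15.2469        91.4813         640.3691
  7       528.75       252.2807     1,765.9652      14,127.7219
  Σ                    373.3849     2,152.7457      16,095.8283
P = 373.3849.
Convexity = Σ t(t+1)·PV / [P·(1+y)²] = 16,095.8283 / (373.3849 × 1.235432) = 34.89294.

34.893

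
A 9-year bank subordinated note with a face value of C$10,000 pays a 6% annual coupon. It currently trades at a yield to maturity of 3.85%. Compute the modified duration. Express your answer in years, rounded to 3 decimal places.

Periodic yield y = 0.0385. First find Macaulay duration:
  t   CF        PV=CF/(1+0.0385)^t    t·PV
  1       600.00       577.7564       577.7564
  2       600.00       556.3374     1,112.6748
  3       600.00       535.7125     1,607.1374
  4       600.00       515.8522     2,063.4086
  5       600.00       496.7281     2,483.6406
  6       600.00       478.3131     2,869.8784
  7       600.00       460.5807     3,224.0650
  8       600.00       443.5057     3,548.0459
  9    10,600.00     7,544.7935    67,903.1415
  Σ                 11,609.5795    85,389.7485
P = 11,609.5795; Macaulay duration = 85,389.7485 / 11,609.5795 = 7.35511 years.
Modified duration = D_Mac / (1 + y) = 7.35511 / 1.0385 = 7.08244 years.

7.082 years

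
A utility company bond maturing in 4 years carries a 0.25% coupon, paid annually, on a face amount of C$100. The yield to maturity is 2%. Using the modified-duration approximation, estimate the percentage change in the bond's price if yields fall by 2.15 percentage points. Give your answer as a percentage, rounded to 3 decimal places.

+8.399%

Periodic yield y = 0.02. Modified duration first:
  t   CF        PV=CF/(1+0.02)^t    t·PV
  1         0.25         0.2451         0.2451
  2         0.25         0.2403         0.4806
  3         0.25         0.2356         0.7067
  4       100.25        92.6155       370.4620
  Σ                     93.3365       371.8944
P = 93.3365; D_Mac = 3.98445 yrs; D_mod = 3.98445/(1+0.02) = 3.90632 yrs.
ΔP/P ≈ -D_mod · Δy = -3.90632 × (-0.0215) = +0.083986 = +8.3986%.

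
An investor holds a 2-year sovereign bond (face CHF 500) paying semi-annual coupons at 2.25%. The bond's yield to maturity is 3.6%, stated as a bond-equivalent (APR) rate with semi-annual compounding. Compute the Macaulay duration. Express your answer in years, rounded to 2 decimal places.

Periodic yield y = 0.018. Discount each cash flow and weight by its period:
  t   CF        PV=CF/(1+0.018)^t    t·PV
  1        5.625         5.5255         5.5255
  2        5.625         5.4278        10.8557
  3        5.625         5.3319        15.9956
  4      505.625       470.8011     1,883.2042
  Σ                    487.0863     1,915.5810
Price P = Σ PV = 487.0863.
Macaulay duration = Σ(t·PV) / P = 1,915.5810 / 487.0863 = 3.93273 half-year periods.
In years: 3.93273 / 2 = 1.96637 years.

1.97 years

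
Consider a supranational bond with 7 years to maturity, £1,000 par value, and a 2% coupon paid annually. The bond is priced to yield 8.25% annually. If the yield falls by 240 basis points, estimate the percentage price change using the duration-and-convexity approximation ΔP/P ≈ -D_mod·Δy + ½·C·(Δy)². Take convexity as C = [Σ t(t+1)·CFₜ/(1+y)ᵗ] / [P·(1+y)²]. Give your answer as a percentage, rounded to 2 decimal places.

+15.65%

With y = 0.0825:
  t   CF        PV=CF/(1+0.0825)^t    t·PV        t(t+1)·PV
  1        20.00        18.4758        18.4758          36.9515
  2        20.00        17.0677        34.1353         102.4060
  3        20.00        15.7669        47.3007         189.2028
  4        20.00        14.5653        58.2611         291.3053
  5        20.00        13.4552        67.2760         403.6563
  6        20.00        12.4298        74.5785         522.0497
  7     1,020.00       585.6051     4,099.2356      32,793.8846
  Σ                    677.3656     4,399.2630      34,339.4561
P = 677.3656; D_Mac = 6.49467 yrs; D_mod = 5.99969 yrs; C = 43.26278.
Duration effect: -5.99969 × (-0.024) = +0.143993
Convexity effect: 0.5 × 43.26278 × (-0.024)² = +0.0124597
ΔP/P ≈ +0.143993 + 0.0124597 = +0.156452 = +15.6452%.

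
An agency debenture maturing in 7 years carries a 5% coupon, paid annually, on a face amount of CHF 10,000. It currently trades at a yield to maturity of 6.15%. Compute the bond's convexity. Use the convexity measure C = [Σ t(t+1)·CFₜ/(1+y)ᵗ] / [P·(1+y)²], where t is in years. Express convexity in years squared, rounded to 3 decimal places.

40.718

With y = 0.0615:
  t   CF        PV=CF/(1+0.0615)^t    t·PV        t(t+1)·PV
  1       500.00       471.0316       471.0316         942.0631
  2       500.00       443.7415       887.4829       2,662.4488
  3       500.00       418.0325     1,254.0974       5,016.3896
  4       500.00       393.8130     1,575.2519       7,876.2593
  5       500.00       370.9967     1,854.9834      11,129.9001
  6       500.00       349.5023     2,097.0137      14,679.0958
  7    10,500.00     6,914.3174    48,400.2215     387,201.7724
  Σ                  9,361.4348    56,540.0823     429,507.9290
P = 9,361.4348.
Convexity = Σ t(t+1)·PV / [P·(1+y)²] = 429,507.9290 / (9,361.4348 × 1.126782) = 40.71822.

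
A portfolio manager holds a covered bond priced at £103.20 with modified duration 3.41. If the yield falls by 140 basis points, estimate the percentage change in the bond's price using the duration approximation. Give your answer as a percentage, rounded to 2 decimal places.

+4.77%

Duration approximation: ΔP/P ≈ -D_mod · Δy = -3.41 × (-0.014) = +0.047740.
As a percentage: +4.7740%.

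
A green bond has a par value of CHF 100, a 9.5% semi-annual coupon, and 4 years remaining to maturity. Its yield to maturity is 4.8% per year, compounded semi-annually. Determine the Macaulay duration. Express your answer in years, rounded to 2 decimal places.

3.47 years

Periodic yield y = 0.024. Discount each cash flow and weight by its period:
  t   CF        PV=CF/(1+0.024)^t    t·PV
  1         4.75         4.6387         4.6387
  2         4.75         4.5300         9.0599
  3         4.75         4.4238        13.2713
  4         4.75         4.3201        17.2804
  5         4.75         4.2188        21.0942
  6         4.75         4.1200        24.7198
  7         4.75         4.0234        28.1638
  8       104.75        86.6472       693.1774
  Σ                    116.9219       811.4056
Price P = Σ PV = 116.9219.
Macaulay duration = Σ(t·PV) / P = 811.4056 / 116.9219 = 6.93972 half-year periods.
In years: 6.93972 / 2 = 3.46986 years.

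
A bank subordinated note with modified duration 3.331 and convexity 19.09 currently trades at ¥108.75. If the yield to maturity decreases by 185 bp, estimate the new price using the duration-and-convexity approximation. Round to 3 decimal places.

¥115.807

Duration effect: -D_mod·Δy = -3.331 × (-0.0185) = +0.0616235
Convexity effect: ½·C·(Δy)² = 0.5 × 19.09 × (-0.0185)² = +0.00326677625
ΔP/P ≈ +0.0616235 + 0.00326677625 = +0.06489027625
New price ≈ 108.75 × (1 + 0.06489027625) = 115.8068175421875.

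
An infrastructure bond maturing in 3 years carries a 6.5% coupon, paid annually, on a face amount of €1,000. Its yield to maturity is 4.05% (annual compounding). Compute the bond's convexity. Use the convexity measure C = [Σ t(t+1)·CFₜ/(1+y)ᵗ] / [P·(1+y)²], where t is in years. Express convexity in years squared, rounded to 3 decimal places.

With y = 0.0405:
  t   CF        PV=CF/(1+0.0405)^t    t·PV        t(t+1)·PV
  1        65.00        62.4700        62.4700         124.9399
  2        65.00        60.0384       120.0768         360.2305
  3     1,065.00       945.4169     2,836.2507      11,345.0026
  Σ                  1,067.9253     3,018.7974      11,830.1730
P = 1,067.9253.
Convexity = Σ t(t+1)·PV / [P·(1+y)²] = 11,830.1730 / (1,067.9253 × 1.082640) = 10.23213.

10.232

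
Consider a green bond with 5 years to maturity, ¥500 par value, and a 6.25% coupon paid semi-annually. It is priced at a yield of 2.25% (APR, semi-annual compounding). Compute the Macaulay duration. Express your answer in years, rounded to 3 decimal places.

Periodic yield y = 0.01125. Discount each cash flow and weight by its period:
  t   CF        PV=CF/(1+0.01125)^t    t·PV
  1       15.625        15.4512        15.4512
  2       15.625        15.2793        30.5586
  3       15.625        15.1093        45.3279
  4       15.625        14.9412        59.7649
  5       15.625        14.7750        73.8750
  6       15.625        14.6106        87.6638
  7       15.625        14.4481       101.1366
  8       15.625        14.2874       114.2988
  9       15.625        14.1284       127.1557
  10     515.625       461.0506     4,610.5063
  Σ                    594.0811     5,265.7386
Price P = Σ PV = 594.0811.
Macaulay duration = Σ(t·PV) / P = 5,265.7386 / 594.0811 = 8.86367 half-year periods.
In years: 8.86367 / 2 = 4.43184 years.

4.432 years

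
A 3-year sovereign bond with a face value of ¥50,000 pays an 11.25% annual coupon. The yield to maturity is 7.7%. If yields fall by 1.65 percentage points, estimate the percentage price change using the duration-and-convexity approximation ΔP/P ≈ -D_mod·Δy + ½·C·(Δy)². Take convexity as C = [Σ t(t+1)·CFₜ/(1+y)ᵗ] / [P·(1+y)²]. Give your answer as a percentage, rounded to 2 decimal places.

+4.29%

With y = 0.077:
  t   CF        PV=CF/(1+0.077)^t    t·PV        t(t+1)·PV
  1     5,625.00     5,222.8412     5,222.8412      10,445.6825
  2     5,625.00     4,849.4347     9,698.8695      29,096.6085
  3    55,625.00    44,526.9465   133,580.8396     534,323.3584
  Σ                 54,599.2225   148,502.5503     573,865.6493
P = 54,599.2225; D_Mac = 2.71987 yrs; D_mod = 2.52541 yrs; C = 9.06134.
Duration effect: -2.52541 × (-0.0165) = +0.041669
Convexity effect: 0.5 × 9.06134 × (-0.0165)² = +0.0012335
ΔP/P ≈ +0.041669 + 0.0012335 = +0.042903 = +4.2903%.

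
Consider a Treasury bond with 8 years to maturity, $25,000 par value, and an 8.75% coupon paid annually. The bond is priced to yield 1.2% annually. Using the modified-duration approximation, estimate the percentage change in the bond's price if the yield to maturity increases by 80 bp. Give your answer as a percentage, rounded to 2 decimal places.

-5.14%

Periodic yield y = 0.012. Modified duration first:
  t   CF        PV=CF/(1+0.012)^t    t·PV
  1     2,187.50     2,161.5613     2,161.5613
  2     2,187.50     2,135.9301     4,271.8602
  3     2,187.50     2,110.6029     6,331.8086
  4     2,187.50     2,085.5760     8,342.3038
  5     2,187.50     2,060.8458    10,304.2290
  6     2,187.50     2,036.4089    12,218.4534
  7     2,187.50     2,012.2618    14,085.8323
  8    27,187.50    24,712.9832   197,703.8658
  Σ                 39,316.1699   255,419.9144
P = 39,316.1699; D_Mac = 6.49656 yrs; D_mod = 6.49656/(1+0.012) = 6.41953 yrs.
ΔP/P ≈ -D_mod · Δy = -6.41953 × (+0.008) = -0.051356 = -5.1356%.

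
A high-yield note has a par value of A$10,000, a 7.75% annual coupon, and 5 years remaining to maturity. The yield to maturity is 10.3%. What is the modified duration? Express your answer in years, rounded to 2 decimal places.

Periodic yield y = 0.103. First find Macaulay duration:
  t   CF        PV=CF/(1+0.103)^t    t·PV
  1       775.00       702.6292       702.6292
  2       775.00       637.0165     1,274.0330
  3       775.00       577.5308     1,732.5925
  4       775.00       523.6000     2,094.4001
  5    10,775.00     6,599.9359    32,999.6794
  Σ                  9,040.7124    38,803.3341
P = 9,040.7124; Macaulay duration = 38,803.3341 / 9,040.7124 = 4.29207 years.
Modified duration = D_Mac / (1 + y) = 4.29207 / 1.103 = 3.89127 years.

3.89 years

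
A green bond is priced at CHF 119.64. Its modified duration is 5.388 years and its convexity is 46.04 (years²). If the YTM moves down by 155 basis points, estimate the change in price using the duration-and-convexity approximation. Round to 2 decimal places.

+CHF 10.65

Duration effect: -D_mod·Δy = -5.388 × (-0.0155) = +0.083514
Convexity effect: ½·C·(Δy)² = 0.5 × 46.04 × (-0.0155)² = +0.005530555
ΔP/P ≈ +0.083514 + 0.005530555 = +0.089044555
ΔP ≈ 119.64 × (+0.089044555) = +10.6532905602.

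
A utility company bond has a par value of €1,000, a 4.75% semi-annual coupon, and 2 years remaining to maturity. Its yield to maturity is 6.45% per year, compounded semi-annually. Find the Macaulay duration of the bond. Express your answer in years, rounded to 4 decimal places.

Periodic yield y = 0.03225. Discount each cash flow and weight by its period:
  t   CF        PV=CF/(1+0.03225)^t    t·PV
  1        23.75        23.0080        23.0080
  2        23.75        22.2892        44.5783
  3        23.75        21.5928        64.7784
  4     1,023.75       901.6840     3,606.7359
  Σ                    968.5739     3,739.1006
Price P = Σ PV = 968.5739.
Macaulay duration = Σ(t·PV) / P = 3,739.1006 / 968.5739 = 3.86042 half-year periods.
In years: 3.86042 / 2 = 1.93021 years.

1.9302 years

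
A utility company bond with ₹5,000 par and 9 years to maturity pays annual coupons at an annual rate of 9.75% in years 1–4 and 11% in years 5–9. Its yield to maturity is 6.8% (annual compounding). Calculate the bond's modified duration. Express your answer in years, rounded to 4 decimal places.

6.2055 years

Periodic yield y = 0.068. First find Macaulay duration:
  t   CF        PV=CF/(1+0.068)^t    t·PV
  1       487.50       456.4607       456.4607
  2       487.50       427.3976       854.7953
  3       487.50       400.1851     1,200.5552
  4       487.50       374.7051     1,498.8204
  5       550.00       395.8279     1,979.1396
  6       550.00       370.6254     2,223.7524
  7       550.00       347.0275     2,429.1927
  8       550.00       324.9321     2,599.4571
  9     5,550.00     3,070.0943    27,630.8483
  Σ                  6,167.2557    40,873.0215
P = 6,167.2557; Macaulay duration = 40,873.0215 / 6,167.2557 = 6.62742 years.
Modified duration = D_Mac / (1 + y) = 6.62742 / 1.068 = 6.20545 years.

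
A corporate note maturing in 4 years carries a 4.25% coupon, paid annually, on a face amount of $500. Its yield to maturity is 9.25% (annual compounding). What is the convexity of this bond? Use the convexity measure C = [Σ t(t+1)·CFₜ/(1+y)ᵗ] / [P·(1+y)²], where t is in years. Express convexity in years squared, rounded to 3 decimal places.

15.299

With y = 0.0925:
  t   CF        PV=CF/(1+0.0925)^t    t·PV        t(t+1)·PV
  1        21.25        19.4508        19.4508          38.9016
  2        21.25        17.8039        35.6079         106.8236
  3        21.25        16.2965        48.8895         195.5581
  4       521.25       365.8982     1,463.5928       7,317.9642
  Σ                    419.4495     1,567.5410       7,659.2475
P = 419.4495.
Convexity = Σ t(t+1)·PV / [P·(1+y)²] = 7,659.2475 / (419.4495 × 1.193556) = 15.29902.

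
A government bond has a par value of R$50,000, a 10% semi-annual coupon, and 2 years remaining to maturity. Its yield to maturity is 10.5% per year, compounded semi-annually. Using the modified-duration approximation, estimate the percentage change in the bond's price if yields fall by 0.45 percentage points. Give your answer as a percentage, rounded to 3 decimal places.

Periodic yield y = 0.0525. Modified duration first:
  t   CF        PV=CF/(1+0.0525)^t    t·PV
  1     2,500.00     2,375.2969     2,375.2969
  2     2,500.00     2,256.8142     4,513.6283
  3     2,500.00     2,144.2415     6,432.7245
  4    52,500.00    42,782.9656   171,131.8624
  Σ                 49,559.3182   184,453.5121
P = 49,559.3182; D_Mac = 3.72187 half-year periods = 1.86094 yrs; D_mod = 1.86094/(1+0.0525) = 1.76811 yrs.
ΔP/P ≈ -D_mod · Δy = -1.76811 × (-0.0045) = +0.007956 = +0.7956%.

+0.796%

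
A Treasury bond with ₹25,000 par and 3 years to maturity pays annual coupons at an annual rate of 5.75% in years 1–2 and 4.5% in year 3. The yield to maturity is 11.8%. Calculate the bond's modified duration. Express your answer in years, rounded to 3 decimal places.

2.526 years

Periodic yield y = 0.118. First find Macaulay duration:
  t   CF        PV=CF/(1+0.118)^t    t·PV
  1     1,437.50     1,285.7782     1,285.7782
  2     1,437.50     1,150.0699     2,300.1398
  3    26,125.00    18,695.2333    56,085.6998
  Σ                 21,131.0814    59,671.6178
P = 21,131.0814; Macaulay duration = 59,671.6178 / 21,131.0814 = 2.82388 years.
Modified duration = D_Mac / (1 + y) = 2.82388 / 1.118 = 2.52583 years.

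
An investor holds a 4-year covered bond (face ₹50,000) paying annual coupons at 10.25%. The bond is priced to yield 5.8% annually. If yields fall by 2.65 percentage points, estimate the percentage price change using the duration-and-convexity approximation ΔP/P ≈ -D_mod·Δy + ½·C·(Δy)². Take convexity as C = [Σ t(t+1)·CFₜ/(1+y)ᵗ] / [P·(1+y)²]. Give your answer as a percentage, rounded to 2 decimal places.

+9.33%

With y = 0.058:
  t   CF        PV=CF/(1+0.058)^t    t·PV        t(t+1)·PV
  1     5,125.00     4,844.0454     4,844.0454       9,688.0907
  2     5,125.00     4,578.4928     9,156.9856      27,470.9567
  3     5,125.00     4,327.4979    12,982.4937      51,929.9749
  4    55,125.00    43,995.2644   175,981.0575     879,905.2873
  Σ                 57,745.3004   202,964.5821     968,994.3096
P = 57,745.3004; D_Mac = 3.51482 yrs; D_mod = 3.32214 yrs; C = 14.99109.
Duration effect: -3.32214 × (-0.0265) = +0.088037
Convexity effect: 0.5 × 14.99109 × (-0.0265)² = +0.0052637
ΔP/P ≈ +0.088037 + 0.0052637 = +0.093300 = +9.3300%.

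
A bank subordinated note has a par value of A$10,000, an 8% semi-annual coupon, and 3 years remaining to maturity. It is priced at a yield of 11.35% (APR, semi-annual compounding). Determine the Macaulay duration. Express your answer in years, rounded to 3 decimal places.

2.712 years

Periodic yield y = 0.05675. Discount each cash flow and weight by its period:
  t   CF        PV=CF/(1+0.05675)^t    t·PV
  1       400.00       378.5190       378.5190
  2       400.00       358.1917       716.3833
  3       400.00       338.9559     1,016.8678
  4       400.00       320.7532     1,283.0127
  5       400.00       303.5280     1,517.6398
  6    10,400.00     7,467.9225    44,807.5348
  Σ                  9,167.8702    49,719.9575
Price P = Σ PV = 9,167.8702.
Macaulay duration = Σ(t·PV) / P = 49,719.9575 / 9,167.8702 = 5.42328 half-year periods.
In years: 5.42328 / 2 = 2.71164 years.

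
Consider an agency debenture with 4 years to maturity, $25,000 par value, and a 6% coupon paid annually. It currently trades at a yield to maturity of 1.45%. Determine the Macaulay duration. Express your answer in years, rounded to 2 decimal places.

3.70 years

Periodic yield y = 0.0145. Discount each cash flow and weight by its year:
  t   CF        PV=CF/(1+0.0145)^t    t·PV
  1     1,500.00     1,478.5609     1,478.5609
  2     1,500.00     1,457.4282     2,914.8563
  3     1,500.00     1,436.5975     4,309.7925
  4    26,500.00    25,017.1405   100,068.5622
  Σ                 29,389.7271   108,771.7719
Price P = Σ PV = 29,389.7271.
Macaulay duration = Σ(t·PV) / P = 108,771.7719 / 29,389.7271 = 3.70101 years.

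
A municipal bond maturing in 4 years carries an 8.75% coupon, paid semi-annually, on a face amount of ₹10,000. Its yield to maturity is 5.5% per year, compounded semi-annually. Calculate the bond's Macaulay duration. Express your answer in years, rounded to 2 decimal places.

Periodic yield y = 0.0275. Discount each cash flow and weight by its period:
  t   CF        PV=CF/(1+0.0275)^t    t·PV
  1       437.50       425.7908       425.7908
  2       437.50       414.3949       828.7898
  3       437.50       403.3040     1,209.9121
  4       437.50       392.5100     1,570.0400
  5       437.50       382.0049     1,910.0244
  6       437.50       371.7809     2,230.6854
  7       437.50       361.8306     2,532.8139
  8    10,437.50     8,401.2101    67,209.6805
  Σ                 11,152.8261    77,917.7369
Price P = Σ PV = 11,152.8261.
Macaulay duration = Σ(t·PV) / P = 77,917.7369 / 11,152.8261 = 6.98637 half-year periods.
In years: 6.98637 / 2 = 3.49318 years.

3.49 years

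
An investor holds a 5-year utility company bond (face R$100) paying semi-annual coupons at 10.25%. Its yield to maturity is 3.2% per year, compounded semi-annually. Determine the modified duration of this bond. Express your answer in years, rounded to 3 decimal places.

Periodic yield y = 0.016. First find Macaulay duration:
  t   CF        PV=CF/(1+0.016)^t    t·PV
  1        5.125         5.0443         5.0443
  2        5.125         4.9649         9.9297
  3        5.125         4.8867        14.6600
  4        5.125         4.8097        19.2388
  5        5.125         4.7340        23.6698
  6        5.125         4.6594        27.9565
  7        5.125         4.5860        32.1023
  8        5.125         4.5138        36.1106
  9        5.125         4.4427        39.9846
  10     105.125        89.6951       896.9514
  Σ                    132.3366     1,105.6481
P = 132.3366; Macaulay duration = 1,105.6481 / 132.3366 = 8.35481 half-year periods = 4.17741 years.
Modified duration = D_Mac / (1 + y) = 4.17741 / 1.016 = 4.11162 years.

4.112 years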